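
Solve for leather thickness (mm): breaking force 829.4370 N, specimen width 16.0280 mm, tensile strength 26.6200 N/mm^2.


Formula: t = F / (TS * w)
Substituting: t = 829.4370 / (26.6200 * 16.0280)
Result: 1.9440 mm


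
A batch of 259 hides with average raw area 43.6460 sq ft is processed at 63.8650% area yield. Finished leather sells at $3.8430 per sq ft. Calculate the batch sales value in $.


Raw_total = N * avg_area = 259 * 43.6460 = 11304.3140 sq ft
Finished = Raw_total * yield / 100 = 11304.3140 * 63.8650 / 100 = 7219.5001 sq ft
Value = Finished * price = 7219.5001 * 3.8430 = 27744.5390 $


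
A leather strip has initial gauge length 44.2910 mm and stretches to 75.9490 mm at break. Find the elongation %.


Formula: Elongation = (Lf - L0) / L0 * 100
Substituting: Elongation = (75.9490 - 44.2910) / 44.2910 * 100
Result: 71.4773 %


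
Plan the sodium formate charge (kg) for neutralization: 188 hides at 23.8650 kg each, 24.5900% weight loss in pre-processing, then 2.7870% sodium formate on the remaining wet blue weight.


Total_raw = N * avg_wt = 188 * 23.8650 = 4486.6200 kg
Substrate = Total_raw * (1 - loss/100) = 4486.6200 * (1 - 24.5900/100) = 3383.3601 kg
Neutralizer = Substrate * pct / 100 = 3383.3601 * 2.7870 / 100 = 94.2942 kg


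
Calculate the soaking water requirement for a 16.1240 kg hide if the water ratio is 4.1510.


Formula: Water = hide_weight * ratio
Substituting: Water = 16.1240 * 4.1510
Result: 66.9307 kg


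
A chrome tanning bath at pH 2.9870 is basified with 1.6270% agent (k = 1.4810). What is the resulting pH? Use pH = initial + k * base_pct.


Formula: pH_final = pH_initial + k * base_pct
Substituting: pH_final = 2.9870 + 1.4810 * 1.6270
Result: 5.3966


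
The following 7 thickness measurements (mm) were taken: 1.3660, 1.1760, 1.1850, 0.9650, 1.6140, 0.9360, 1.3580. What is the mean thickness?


Formula: Average = sum / n
Substituting: Average = 8.6000 / 7
Result: 1.2286 mm


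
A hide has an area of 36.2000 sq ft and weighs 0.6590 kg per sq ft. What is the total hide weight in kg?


Formula: Weight = area * weight_per_sqft
Substituting: Weight = 36.2000 * 0.6590
Result: 23.8558 kg


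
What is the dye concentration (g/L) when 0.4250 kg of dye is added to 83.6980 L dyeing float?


Formula: Conc = dye_mass(kg) / volume(L) * 1000
Substituting: Conc = 0.4250 / 83.6980 * 1000
Result: 5.0778 g/L


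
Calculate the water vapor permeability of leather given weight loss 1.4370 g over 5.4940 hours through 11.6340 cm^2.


Formula: WVP = loss / (area * time)
Substituting: WVP = 1.4370 / (11.6340 * 5.4940)
Result: 0.0224822 g/(cm^2*hr)


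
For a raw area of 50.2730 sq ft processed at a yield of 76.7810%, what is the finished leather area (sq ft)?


Formula: finished = raw * yield / 100
Substituting: finished = 50.2730 * 76.7810 / 100
Result: 38.6001 sq ft


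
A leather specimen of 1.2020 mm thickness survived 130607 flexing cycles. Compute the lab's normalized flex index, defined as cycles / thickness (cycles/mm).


Formula: Index = cycles / thickness
Substituting: Index = 130607 / 1.2020
Result: 108658.0699 cycles/mm


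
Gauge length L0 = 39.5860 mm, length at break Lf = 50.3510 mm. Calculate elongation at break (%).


Formula: Elongation = (Lf - L0) / L0 * 100
Substituting: Elongation = (50.3510 - 39.5860) / 39.5860 * 100
Result: 27.1940 %


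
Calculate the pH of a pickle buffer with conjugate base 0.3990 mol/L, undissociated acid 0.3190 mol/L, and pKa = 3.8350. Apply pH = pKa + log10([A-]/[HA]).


ratio = [A-] / [HA] = 0.3990 / 0.3190 = 1.2508
log10(ratio) = 0.0971822
pH = pKa + log10(ratio) = 3.8350 + 0.0971822 = 3.9322


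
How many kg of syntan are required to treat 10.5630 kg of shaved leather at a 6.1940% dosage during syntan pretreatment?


Formula: Syntan = substrate * pct / 100
Substituting: Syntan = 10.5630 * 6.1940 / 100
Result: 0.6543 kg


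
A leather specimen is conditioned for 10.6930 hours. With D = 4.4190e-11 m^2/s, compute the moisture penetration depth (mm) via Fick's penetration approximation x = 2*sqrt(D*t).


t = 10.6930 hr * 3600 = 38494.8000 s
D * t = 4.4190e-11 * 38494.8000 = 1.7011e-06
x = 2 * sqrt(D*t) = 2 * sqrt(1.7011e-06) = 0.00260851 m = 2.6085 mm


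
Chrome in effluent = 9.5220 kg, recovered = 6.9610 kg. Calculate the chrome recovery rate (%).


Formula: Recovery = recovered / input * 100
Substituting: Recovery = 6.9610 / 9.5220 * 100
Result: 73.1044 %


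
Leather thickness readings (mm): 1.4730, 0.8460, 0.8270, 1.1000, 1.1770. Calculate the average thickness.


Formula: Average = sum / n
Substituting: Average = 5.4230 / 5
Result: 1.0846 mm


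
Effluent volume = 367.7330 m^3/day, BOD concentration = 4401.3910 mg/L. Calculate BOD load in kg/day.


Formula: BOD_load = volume * conc / 1000
Substituting: BOD_load = 367.7330 * 4401.3910 / 1000
Result: 1618.5367 kg/day


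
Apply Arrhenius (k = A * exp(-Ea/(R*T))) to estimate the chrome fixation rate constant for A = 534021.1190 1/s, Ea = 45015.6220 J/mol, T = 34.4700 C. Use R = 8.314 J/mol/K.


T_K = T_C + 273.15 = 34.4700 + 273.15 = 307.6200 K
exponent = -Ea / (R * T_K) = -45015.6220 / (8.314 * 307.6200) = -17.6011
k = A * exp(exponent) = 534021.1190 * exp(-17.6011) = 0.0121204 1/s


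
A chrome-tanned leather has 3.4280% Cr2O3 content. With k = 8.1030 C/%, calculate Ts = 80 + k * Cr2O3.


Formula: Ts = 80 + k * Cr2O3
Substituting: Ts = 80 + 8.1030 * 3.4280
Result: 107.7771 C


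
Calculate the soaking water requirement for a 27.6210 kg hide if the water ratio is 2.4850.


Formula: Water = hide_weight * ratio
Substituting: Water = 27.6210 * 2.4850
Result: 68.6382 kg


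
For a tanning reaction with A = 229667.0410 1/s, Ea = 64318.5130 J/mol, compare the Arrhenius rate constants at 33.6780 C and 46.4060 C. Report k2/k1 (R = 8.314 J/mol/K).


T1 = 33.6780 + 273.15 = 306.8280 K; T2 = 46.4060 + 273.15 = 319.5560 K
k1 = A * exp(-Ea/(R*T1)) = 229667.0410 * exp(-64318.5130/(8.314*306.8280)) = 2.5767e-06 1/s
k2 = A * exp(-Ea/(R*T2)) = 229667.0410 * exp(-64318.5130/(8.314*319.5560)) = 7.0341e-06 1/s
k2/k1 = 7.0341e-06 / 2.5767e-06 = 2.7299


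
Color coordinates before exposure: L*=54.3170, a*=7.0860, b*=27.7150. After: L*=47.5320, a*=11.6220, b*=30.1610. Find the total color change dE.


dL = -6.7850, da = 4.5360, db = 2.4460
dE = sqrt((-6.7850)^2 + 4.5360^2 + 2.4460^2) = 8.5202


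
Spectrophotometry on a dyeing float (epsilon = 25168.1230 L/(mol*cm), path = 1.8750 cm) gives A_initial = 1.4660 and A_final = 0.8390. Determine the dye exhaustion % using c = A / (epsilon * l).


c_initial = A_i / (epsilon * l) = 1.4660 / (25168.1230 * 1.8750) = 3.1066e-05 mol/L
c_final = A_f / (epsilon * l) = 0.8390 / (25168.1230 * 1.8750) = 1.7779e-05 mol/L
Exhaustion = (c_initial - c_final) / c_initial * 100 = (3.1066e-05 - 1.7779e-05) / 3.1066e-05 * 100 = 42.7694 %


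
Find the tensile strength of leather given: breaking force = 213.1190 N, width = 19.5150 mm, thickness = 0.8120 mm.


Formula: TS = force / (width * thickness)
Substituting: TS = 213.1190 / (19.5150 * 0.8120)
Result: 13.4492 N/mm^2


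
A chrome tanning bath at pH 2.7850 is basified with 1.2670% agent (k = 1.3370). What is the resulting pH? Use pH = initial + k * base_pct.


Formula: pH_final = pH_initial + k * base_pct
Substituting: pH_final = 2.7850 + 1.3370 * 1.2670
Result: 4.4790


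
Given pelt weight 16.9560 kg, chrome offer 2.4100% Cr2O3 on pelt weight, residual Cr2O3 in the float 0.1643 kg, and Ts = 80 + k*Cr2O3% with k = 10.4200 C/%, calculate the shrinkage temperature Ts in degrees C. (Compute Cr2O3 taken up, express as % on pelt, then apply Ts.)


Offered = pelt * offer_pct / 100 = 16.9560 * 2.4100 / 100 = 0.4086 kg
Uptake = offered - residual = 0.4086 - 0.1643 = 0.2443 kg
Cr2O3% on pelt = uptake / pelt * 100 = 0.2443 / 16.9560 * 100 = 1.4410 %
Ts = 80 + k * Cr2O3% = 80 + 10.4200 * 1.4410 = 95.0154 C


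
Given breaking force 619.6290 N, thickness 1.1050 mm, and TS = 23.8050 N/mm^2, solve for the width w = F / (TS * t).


Formula: w = F / (TS * t)
Substituting: w = 619.6290 / (23.8050 * 1.1050)
Result: 23.5560 mm


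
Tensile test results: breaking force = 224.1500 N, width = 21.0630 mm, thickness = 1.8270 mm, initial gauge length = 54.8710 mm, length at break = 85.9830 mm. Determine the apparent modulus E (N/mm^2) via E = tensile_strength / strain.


TS = F / (w * t) = 224.1500 / (21.0630 * 1.8270) = 5.8248 N/mm^2
strain = (Lf - L0) / L0 = (85.9830 - 54.8710) / 54.8710 = 0.5670
E = TS / strain = 5.8248 / 0.5670 = 10.2729 N/mm^2


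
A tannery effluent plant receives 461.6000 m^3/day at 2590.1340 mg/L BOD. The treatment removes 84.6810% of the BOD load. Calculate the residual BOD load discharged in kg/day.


Load_in = volume * conc / 1000 = 461.6000 * 2590.1340 / 1000 = 1195.6059 kg/day
Removed = Load_in * eff / 100 = 1195.6059 * 84.6810 / 100 = 1012.4510 kg/day
Load_out = Load_in - Removed = 1195.6059 - 1012.4510 = 183.1549 kg/day


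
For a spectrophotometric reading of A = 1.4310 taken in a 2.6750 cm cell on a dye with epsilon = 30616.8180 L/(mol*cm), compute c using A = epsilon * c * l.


Formula: c = A / (epsilon * l)
Substituting: c = 1.4310 / (30616.8180 * 2.6750)
Result: 1.7473e-05 mol/L


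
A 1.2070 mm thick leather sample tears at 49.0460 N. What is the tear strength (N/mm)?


Formula: Tear strength = force / thickness
Substituting: Tear strength = 49.0460 / 1.2070
Result: 40.6346 N/mm


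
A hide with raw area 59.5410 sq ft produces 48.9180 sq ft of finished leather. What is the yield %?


Formula: Yield = finished / raw * 100
Substituting: Yield = 48.9180 / 59.5410 * 100
Result: 82.1585 %


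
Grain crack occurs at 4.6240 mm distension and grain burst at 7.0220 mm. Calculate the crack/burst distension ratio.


Formula: Ratio = crack / burst
Substituting: Ratio = 4.6240 / 7.0220
Result: 0.6585


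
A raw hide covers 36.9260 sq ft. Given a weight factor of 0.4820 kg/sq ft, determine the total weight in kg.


Formula: Weight = area * weight_per_sqft
Substituting: Weight = 36.9260 * 0.4820
Result: 17.7983 kg


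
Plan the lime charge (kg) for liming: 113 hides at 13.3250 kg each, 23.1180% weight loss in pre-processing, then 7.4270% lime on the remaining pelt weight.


Total_raw = N * avg_wt = 113 * 13.3250 = 1505.7250 kg
Substrate = Total_raw * (1 - loss/100) = 1505.7250 * (1 - 23.1180/100) = 1157.6315 kg
Lime = Substrate * pct / 100 = 1157.6315 * 7.4270 / 100 = 85.9773 kg


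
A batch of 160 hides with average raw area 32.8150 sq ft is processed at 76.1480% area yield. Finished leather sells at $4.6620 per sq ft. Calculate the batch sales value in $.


Raw_total = N * avg_area = 160 * 32.8150 = 5250.4000 sq ft
Finished = Raw_total * yield / 100 = 5250.4000 * 76.1480 / 100 = 3998.0746 sq ft
Value = Finished * price = 3998.0746 * 4.6620 = 18639.0237 $


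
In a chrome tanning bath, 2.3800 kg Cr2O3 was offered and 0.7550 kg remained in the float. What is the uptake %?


Formula: Uptake = (offered - residual) / offered * 100
Substituting: Uptake = (2.3800 - 0.7550) / 2.3800 * 100
Result: 68.2773 %


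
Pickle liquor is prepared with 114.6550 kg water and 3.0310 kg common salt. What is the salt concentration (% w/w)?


Formula: Conc = salt / (water + salt) * 100
Substituting: Conc = 3.0310 / (114.6550 + 3.0310) * 100
Result: 2.5755 %


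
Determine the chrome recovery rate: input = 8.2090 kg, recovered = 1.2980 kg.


Formula: Recovery = recovered / input * 100
Substituting: Recovery = 1.2980 / 8.2090 * 100
Result: 15.8119 %


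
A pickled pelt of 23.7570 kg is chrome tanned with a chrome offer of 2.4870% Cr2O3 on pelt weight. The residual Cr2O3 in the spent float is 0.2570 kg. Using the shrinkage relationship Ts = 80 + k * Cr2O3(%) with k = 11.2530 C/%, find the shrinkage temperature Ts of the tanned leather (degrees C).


Offered = pelt * offer_pct / 100 = 23.7570 * 2.4870 / 100 = 0.5908 kg
Uptake = offered - residual = 0.5908 - 0.2570 = 0.3338 kg
Cr2O3% on pelt = uptake / pelt * 100 = 0.3338 / 23.7570 * 100 = 1.4052 %
Ts = 80 + k * Cr2O3% = 80 + 11.2530 * 1.4052 = 95.8129 C


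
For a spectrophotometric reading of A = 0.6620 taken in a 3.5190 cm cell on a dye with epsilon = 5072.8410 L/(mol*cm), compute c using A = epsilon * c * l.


Formula: c = A / (epsilon * l)
Substituting: c = 0.6620 / (5072.8410 * 3.5190)
Result: 3.7084e-05 mol/L


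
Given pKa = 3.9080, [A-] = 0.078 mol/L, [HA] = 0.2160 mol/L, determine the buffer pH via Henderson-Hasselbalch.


ratio = [A-] / [HA] = 0.078 / 0.2160 = 0.3611
log10(ratio) = -0.4424
pH = pKa + log10(ratio) = 3.9080 - 0.4424 = 3.4656


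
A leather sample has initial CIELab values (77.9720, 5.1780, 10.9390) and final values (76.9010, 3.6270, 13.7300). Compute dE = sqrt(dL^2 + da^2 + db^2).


dL = -1.0710, da = -1.5510, db = 2.7910
dE = sqrt((-1.0710)^2 + (-1.5510)^2 + 2.7910^2) = 3.3678


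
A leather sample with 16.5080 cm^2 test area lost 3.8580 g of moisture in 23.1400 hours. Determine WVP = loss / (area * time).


Formula: WVP = loss / (area * time)
Substituting: WVP = 3.8580 / (16.5080 * 23.1400)
Result: 0.0100996 g/(cm^2*hr)


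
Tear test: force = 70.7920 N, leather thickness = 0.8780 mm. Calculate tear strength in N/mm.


Formula: Tear strength = force / thickness
Substituting: Tear strength = 70.7920 / 0.8780
Result: 80.6287 N/mm


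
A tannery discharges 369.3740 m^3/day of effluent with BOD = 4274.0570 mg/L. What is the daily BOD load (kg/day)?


Formula: BOD_load = volume * conc / 1000
Substituting: BOD_load = 369.3740 * 4274.0570 / 1000
Result: 1578.7255 kg/day


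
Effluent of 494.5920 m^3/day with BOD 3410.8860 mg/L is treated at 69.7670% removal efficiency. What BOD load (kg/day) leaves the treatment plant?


Load_in = volume * conc / 1000 = 494.5920 * 3410.8860 / 1000 = 1686.9969 kg/day
Removed = Load_in * eff / 100 = 1686.9969 * 69.7670 / 100 = 1176.9671 kg/day
Load_out = Load_in - Removed = 1686.9969 - 1176.9671 = 510.0298 kg/day


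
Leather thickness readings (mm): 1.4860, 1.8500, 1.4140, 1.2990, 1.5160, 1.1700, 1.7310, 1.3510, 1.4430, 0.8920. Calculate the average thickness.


Formula: Average = sum / n
Substituting: Average = 14.1520 / 10
Result: 1.4152 mm


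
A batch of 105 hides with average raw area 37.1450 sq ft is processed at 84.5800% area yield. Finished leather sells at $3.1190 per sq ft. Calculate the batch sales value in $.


Raw_total = N * avg_area = 105 * 37.1450 = 3900.2250 sq ft
Finished = Raw_total * yield / 100 = 3900.2250 * 84.5800 / 100 = 3298.8103 sq ft
Value = Finished * price = 3298.8103 * 3.1190 = 10288.9893 $


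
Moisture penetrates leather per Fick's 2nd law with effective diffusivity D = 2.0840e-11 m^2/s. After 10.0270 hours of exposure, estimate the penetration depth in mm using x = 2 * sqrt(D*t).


t = 10.0270 hr * 3600 = 36097.2000 s
D * t = 2.0840e-11 * 36097.2000 = 7.5227e-07
x = 2 * sqrt(D*t) = 2 * sqrt(7.5227e-07) = 0.00173466 m = 1.7347 mm


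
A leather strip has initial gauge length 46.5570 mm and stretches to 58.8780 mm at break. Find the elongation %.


Formula: Elongation = (Lf - L0) / L0 * 100
Substituting: Elongation = (58.8780 - 46.5570) / 46.5570 * 100
Result: 26.4643 %


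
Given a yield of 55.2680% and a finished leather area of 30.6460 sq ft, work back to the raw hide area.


Formula: raw = finished * 100 / yield
Substituting: raw = 30.6460 * 100 / 55.2680
Result: 55.4498 sq ft


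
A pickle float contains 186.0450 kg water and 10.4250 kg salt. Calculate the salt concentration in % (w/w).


Formula: Conc = salt / (water + salt) * 100
Substituting: Conc = 10.4250 / (186.0450 + 10.4250) * 100
Result: 5.3062 %


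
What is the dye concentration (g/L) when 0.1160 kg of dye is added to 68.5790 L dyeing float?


Formula: Conc = dye_mass(kg) / volume(L) * 1000
Substituting: Conc = 0.1160 / 68.5790 * 1000
Result: 1.6915 g/L


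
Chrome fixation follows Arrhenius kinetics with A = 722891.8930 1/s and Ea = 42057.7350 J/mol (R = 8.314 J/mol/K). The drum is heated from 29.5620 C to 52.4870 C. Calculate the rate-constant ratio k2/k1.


T1 = 29.5620 + 273.15 = 302.7120 K; T2 = 52.4870 + 273.15 = 325.6370 K
k1 = A * exp(-Ea/(R*T1)) = 722891.8930 * exp(-42057.7350/(8.314*302.7120)) = 0.0399498 1/s
k2 = A * exp(-Ea/(R*T2)) = 722891.8930 * exp(-42057.7350/(8.314*325.6370)) = 0.1296 1/s
k2/k1 = 0.1296 / 0.0399498 = 3.2429


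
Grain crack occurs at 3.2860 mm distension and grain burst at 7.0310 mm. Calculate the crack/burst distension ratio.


Formula: Ratio = crack / burst
Substituting: Ratio = 3.2860 / 7.0310
Result: 0.4674


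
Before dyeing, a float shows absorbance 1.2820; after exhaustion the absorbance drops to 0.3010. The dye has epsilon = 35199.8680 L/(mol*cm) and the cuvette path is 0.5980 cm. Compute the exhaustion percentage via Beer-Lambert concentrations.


c_initial = A_i / (epsilon * l) = 1.2820 / (35199.8680 * 0.5980) = 6.0904e-05 mol/L
c_final = A_f / (epsilon * l) = 0.3010 / (35199.8680 * 0.5980) = 1.4300e-05 mol/L
Exhaustion = (c_initial - c_final) / c_initial * 100 = (6.0904e-05 - 1.4300e-05) / 6.0904e-05 * 100 = 76.5211 %


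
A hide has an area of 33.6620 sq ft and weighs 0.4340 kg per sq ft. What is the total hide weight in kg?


Formula: Weight = area * weight_per_sqft
Substituting: Weight = 33.6620 * 0.4340
Result: 14.6093 kg


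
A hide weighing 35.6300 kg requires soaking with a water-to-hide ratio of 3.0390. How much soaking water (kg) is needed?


Formula: Water = hide_weight * ratio
Substituting: Water = 35.6300 * 3.0390
Result: 108.2796 kg


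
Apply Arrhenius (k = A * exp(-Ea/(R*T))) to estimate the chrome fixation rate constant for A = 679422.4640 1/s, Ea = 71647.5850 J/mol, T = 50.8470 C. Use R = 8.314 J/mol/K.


T_K = T_C + 273.15 = 50.8470 + 273.15 = 323.9970 K
exponent = -Ea / (R * T_K) = -71647.5850 / (8.314 * 323.9970) = -26.5981
k = A * exp(exponent) = 679422.4640 * exp(-26.5981) = 1.9087e-06 1/s


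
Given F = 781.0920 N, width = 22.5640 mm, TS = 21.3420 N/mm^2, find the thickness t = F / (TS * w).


Formula: t = F / (TS * w)
Substituting: t = 781.0920 / (21.3420 * 22.5640)
Result: 1.6220 mm


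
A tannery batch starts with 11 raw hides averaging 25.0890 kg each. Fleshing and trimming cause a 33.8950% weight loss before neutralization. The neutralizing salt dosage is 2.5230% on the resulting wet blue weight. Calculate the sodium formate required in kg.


Total_raw = N * avg_wt = 11 * 25.0890 = 275.9790 kg
Substrate = Total_raw * (1 - loss/100) = 275.9790 * (1 - 33.8950/100) = 182.4359 kg
Neutralizer = Substrate * pct / 100 = 182.4359 * 2.5230 / 100 = 4.6029 kg


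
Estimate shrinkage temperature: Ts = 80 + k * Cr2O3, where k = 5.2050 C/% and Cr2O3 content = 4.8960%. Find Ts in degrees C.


Formula: Ts = 80 + k * Cr2O3
Substituting: Ts = 80 + 5.2050 * 4.8960
Result: 105.4837 C


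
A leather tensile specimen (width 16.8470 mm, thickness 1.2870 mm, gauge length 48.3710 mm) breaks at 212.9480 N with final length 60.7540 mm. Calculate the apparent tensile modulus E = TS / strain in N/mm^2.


TS = F / (w * t) = 212.9480 / (16.8470 * 1.2870) = 9.8214 N/mm^2
strain = (Lf - L0) / L0 = (60.7540 - 48.3710) / 48.3710 = 0.2560
E = TS / strain = 9.8214 / 0.2560 = 38.3647 N/mm^2


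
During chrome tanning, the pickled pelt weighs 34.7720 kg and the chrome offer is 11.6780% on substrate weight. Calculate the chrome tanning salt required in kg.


Formula: Chrome = substrate * pct / 100
Substituting: Chrome = 34.7720 * 11.6780 / 100
Result: 4.0607 kg


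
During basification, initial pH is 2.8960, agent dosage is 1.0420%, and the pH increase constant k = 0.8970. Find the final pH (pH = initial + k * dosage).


Formula: pH_final = pH_initial + k * base_pct
Substituting: pH_final = 2.8960 + 0.8970 * 1.0420
Result: 3.8307


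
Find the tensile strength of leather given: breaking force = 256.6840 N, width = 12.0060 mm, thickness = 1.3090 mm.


Formula: TS = force / (width * thickness)
Substituting: TS = 256.6840 / (12.0060 * 1.3090)
Result: 16.3328 N/mm^2


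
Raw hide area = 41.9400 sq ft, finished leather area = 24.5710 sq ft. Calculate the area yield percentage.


Formula: Yield = finished / raw * 100
Substituting: Yield = 24.5710 / 41.9400 * 100
Result: 58.5861 %


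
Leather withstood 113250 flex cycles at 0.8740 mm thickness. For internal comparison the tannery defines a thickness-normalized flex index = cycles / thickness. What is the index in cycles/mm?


Formula: Index = cycles / thickness
Substituting: Index = 113250 / 0.8740
Result: 129576.6590 cycles/mm


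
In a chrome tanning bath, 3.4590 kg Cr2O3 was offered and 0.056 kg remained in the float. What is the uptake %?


Formula: Uptake = (offered - residual) / offered * 100
Substituting: Uptake = (3.4590 - 0.056) / 3.4590 * 100
Result: 98.3810 %


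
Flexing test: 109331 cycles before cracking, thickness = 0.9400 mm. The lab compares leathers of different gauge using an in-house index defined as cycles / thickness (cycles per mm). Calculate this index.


Formula: Index = cycles / thickness
Substituting: Index = 109331 / 0.9400
Result: 116309.5745 cycles/mm


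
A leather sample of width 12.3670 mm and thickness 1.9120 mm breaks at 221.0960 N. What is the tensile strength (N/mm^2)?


Formula: TS = force / (width * thickness)
Substituting: TS = 221.0960 / (12.3670 * 1.9120)
Result: 9.3504 N/mm^2


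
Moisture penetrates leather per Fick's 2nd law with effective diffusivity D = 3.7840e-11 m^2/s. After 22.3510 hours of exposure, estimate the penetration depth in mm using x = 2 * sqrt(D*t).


t = 22.3510 hr * 3600 = 80463.6000 s
D * t = 3.7840e-11 * 80463.6000 = 3.0447e-06
x = 2 * sqrt(D*t) = 2 * sqrt(3.0447e-06) = 0.00348984 m = 3.4898 mm


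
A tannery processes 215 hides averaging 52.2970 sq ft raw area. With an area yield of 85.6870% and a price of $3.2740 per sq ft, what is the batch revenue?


Raw_total = N * avg_area = 215 * 52.2970 = 11243.8550 sq ft
Finished = Raw_total * yield / 100 = 11243.8550 * 85.6870 / 100 = 9634.5220 sq ft
Value = Finished * price = 9634.5220 * 3.2740 = 31543.4251 $


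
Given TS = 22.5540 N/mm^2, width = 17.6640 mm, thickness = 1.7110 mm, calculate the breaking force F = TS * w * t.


Formula: F = TS * w * t
Substituting: F = 22.5540 * 17.6640 * 1.7110
Result: 681.6519 N


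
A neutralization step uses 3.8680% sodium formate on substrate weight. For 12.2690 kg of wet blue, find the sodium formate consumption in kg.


Formula: Neutralizer = substrate * pct / 100
Substituting: Neutralizer = 12.2690 * 3.8680 / 100
Result: 0.4746 kg


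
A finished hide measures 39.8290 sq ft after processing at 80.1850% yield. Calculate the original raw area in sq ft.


Formula: raw = finished * 100 / yield
Substituting: raw = 39.8290 * 100 / 80.1850
Result: 49.6714 sq ft


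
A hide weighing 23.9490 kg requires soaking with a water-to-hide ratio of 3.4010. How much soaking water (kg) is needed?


Formula: Water = hide_weight * ratio
Substituting: Water = 23.9490 * 3.4010
Result: 81.4505 kg


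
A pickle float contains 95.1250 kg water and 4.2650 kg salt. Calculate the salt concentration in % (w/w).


Formula: Conc = salt / (water + salt) * 100
Substituting: Conc = 4.2650 / (95.1250 + 4.2650) * 100
Result: 4.2912 %


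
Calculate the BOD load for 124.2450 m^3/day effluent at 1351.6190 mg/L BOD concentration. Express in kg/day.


Formula: BOD_load = volume * conc / 1000
Substituting: BOD_load = 124.2450 * 1351.6190 / 1000
Result: 167.9319 kg/day


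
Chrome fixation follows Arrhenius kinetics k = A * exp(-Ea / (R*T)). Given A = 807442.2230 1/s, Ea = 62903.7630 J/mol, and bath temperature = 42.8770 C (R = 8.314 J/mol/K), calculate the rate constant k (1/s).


T_K = T_C + 273.15 = 42.8770 + 273.15 = 316.0270 K
exponent = -Ea / (R * T_K) = -62903.7630 / (8.314 * 316.0270) = -23.9410
k = A * exp(exponent) = 807442.2230 * exp(-23.9410) = 3.2334e-05 1/s


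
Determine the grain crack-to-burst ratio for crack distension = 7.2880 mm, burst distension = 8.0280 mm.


Formula: Ratio = crack / burst
Substituting: Ratio = 7.2880 / 8.0280
Result: 0.9078


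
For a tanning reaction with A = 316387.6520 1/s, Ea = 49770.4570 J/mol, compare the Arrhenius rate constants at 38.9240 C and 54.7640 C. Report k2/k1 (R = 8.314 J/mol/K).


T1 = 38.9240 + 273.15 = 312.0740 K; T2 = 54.7640 + 273.15 = 327.9140 K
k1 = A * exp(-Ea/(R*T1)) = 316387.6520 * exp(-49770.4570/(8.314*312.0740)) = 0.00147703 1/s
k2 = A * exp(-Ea/(R*T2)) = 316387.6520 * exp(-49770.4570/(8.314*327.9140)) = 0.00373089 1/s
k2/k1 = 0.00373089 / 0.00147703 = 2.5259


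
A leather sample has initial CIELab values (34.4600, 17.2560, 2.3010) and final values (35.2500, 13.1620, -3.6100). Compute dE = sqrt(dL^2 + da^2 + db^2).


dL = 0.7900, da = -4.0940, db = -5.9110
dE = sqrt(0.7900^2 + (-4.0940)^2 + (-5.9110)^2) = 7.2336


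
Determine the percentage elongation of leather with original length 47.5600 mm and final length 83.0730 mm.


Formula: Elongation = (Lf - L0) / L0 * 100
Substituting: Elongation = (83.0730 - 47.5600) / 47.5600 * 100
Result: 74.6699 %


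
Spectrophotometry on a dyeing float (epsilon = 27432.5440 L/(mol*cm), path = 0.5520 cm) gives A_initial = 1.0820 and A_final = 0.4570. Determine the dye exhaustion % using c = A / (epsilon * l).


c_initial = A_i / (epsilon * l) = 1.0820 / (27432.5440 * 0.5520) = 7.1453e-05 mol/L
c_final = A_f / (epsilon * l) = 0.4570 / (27432.5440 * 0.5520) = 3.0179e-05 mol/L
Exhaustion = (c_initial - c_final) / c_initial * 100 = (7.1453e-05 - 3.0179e-05) / 7.1453e-05 * 100 = 57.7634 %


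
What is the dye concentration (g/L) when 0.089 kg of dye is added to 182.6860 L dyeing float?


Formula: Conc = dye_mass(kg) / volume(L) * 1000
Substituting: Conc = 0.089 / 182.6860 * 1000
Result: 0.4872 g/L


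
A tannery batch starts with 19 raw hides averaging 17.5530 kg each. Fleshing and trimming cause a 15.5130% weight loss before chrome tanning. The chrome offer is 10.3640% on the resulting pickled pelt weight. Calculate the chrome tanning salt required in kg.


Total_raw = N * avg_wt = 19 * 17.5530 = 333.5070 kg
Substrate = Total_raw * (1 - loss/100) = 333.5070 * (1 - 15.5130/100) = 281.7701 kg
Chrome = Substrate * pct / 100 = 281.7701 * 10.3640 / 100 = 29.2026 kg


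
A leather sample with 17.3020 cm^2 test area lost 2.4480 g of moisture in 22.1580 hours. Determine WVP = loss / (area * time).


Formula: WVP = loss / (area * time)
Substituting: WVP = 2.4480 / (17.3020 * 22.1580)
Result: 0.00638535 g/(cm^2*hr)


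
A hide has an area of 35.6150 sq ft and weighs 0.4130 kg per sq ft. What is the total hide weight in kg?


Formula: Weight = area * weight_per_sqft
Substituting: Weight = 35.6150 * 0.4130
Result: 14.7090 kg


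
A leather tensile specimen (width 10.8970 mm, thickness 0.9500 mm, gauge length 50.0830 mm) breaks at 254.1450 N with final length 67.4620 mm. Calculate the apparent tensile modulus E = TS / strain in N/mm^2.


TS = F / (w * t) = 254.1450 / (10.8970 * 0.9500) = 24.5500 N/mm^2
strain = (Lf - L0) / L0 = (67.4620 - 50.0830) / 50.0830 = 0.3470
E = TS / strain = 24.5500 / 0.3470 = 70.7484 N/mm^2


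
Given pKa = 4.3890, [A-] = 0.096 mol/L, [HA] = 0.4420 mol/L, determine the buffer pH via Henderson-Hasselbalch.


ratio = [A-] / [HA] = 0.096 / 0.4420 = 0.2172
log10(ratio) = -0.6632
pH = pKa + log10(ratio) = 4.3890 - 0.6632 = 3.7258


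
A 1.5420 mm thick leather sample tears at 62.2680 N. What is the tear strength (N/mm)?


Formula: Tear strength = force / thickness
Substituting: Tear strength = 62.2680 / 1.5420
Result: 40.3813 N/mm


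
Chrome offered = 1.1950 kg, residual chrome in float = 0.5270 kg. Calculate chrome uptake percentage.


Formula: Uptake = (offered - residual) / offered * 100
Substituting: Uptake = (1.1950 - 0.5270) / 1.1950 * 100
Result: 55.8996 %


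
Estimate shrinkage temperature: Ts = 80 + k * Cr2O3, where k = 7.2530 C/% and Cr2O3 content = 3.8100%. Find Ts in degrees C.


Formula: Ts = 80 + k * Cr2O3
Substituting: Ts = 80 + 7.2530 * 3.8100
Result: 107.6339 C


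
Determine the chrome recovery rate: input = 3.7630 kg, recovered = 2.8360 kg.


Formula: Recovery = recovered / input * 100
Substituting: Recovery = 2.8360 / 3.7630 * 100
Result: 75.3654 %


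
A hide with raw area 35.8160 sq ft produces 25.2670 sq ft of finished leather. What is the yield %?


Formula: Yield = finished / raw * 100
Substituting: Yield = 25.2670 / 35.8160 * 100
Result: 70.5467 %


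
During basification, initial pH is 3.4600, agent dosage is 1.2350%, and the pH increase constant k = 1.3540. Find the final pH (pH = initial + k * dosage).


Formula: pH_final = pH_initial + k * base_pct
Substituting: pH_final = 3.4600 + 1.3540 * 1.2350
Result: 5.1322


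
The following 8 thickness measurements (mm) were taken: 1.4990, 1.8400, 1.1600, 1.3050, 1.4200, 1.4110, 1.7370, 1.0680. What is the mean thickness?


Formula: Average = sum / n
Substituting: Average = 11.4400 / 8
Result: 1.4300 mm


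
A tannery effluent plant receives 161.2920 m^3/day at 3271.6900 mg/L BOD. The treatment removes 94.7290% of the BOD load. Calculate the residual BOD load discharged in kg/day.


Load_in = volume * conc / 1000 = 161.2920 * 3271.6900 / 1000 = 527.6974 kg/day
Removed = Load_in * eff / 100 = 527.6974 * 94.7290 / 100 = 499.8825 kg/day
Load_out = Load_in - Removed = 527.6974 - 499.8825 = 27.8149 kg/day


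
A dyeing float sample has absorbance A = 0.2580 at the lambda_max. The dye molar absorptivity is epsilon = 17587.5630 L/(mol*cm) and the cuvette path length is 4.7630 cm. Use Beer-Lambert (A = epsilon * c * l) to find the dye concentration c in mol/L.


Formula: c = A / (epsilon * l)
Substituting: c = 0.2580 / (17587.5630 * 4.7630)
Result: 3.0799e-06 mol/L


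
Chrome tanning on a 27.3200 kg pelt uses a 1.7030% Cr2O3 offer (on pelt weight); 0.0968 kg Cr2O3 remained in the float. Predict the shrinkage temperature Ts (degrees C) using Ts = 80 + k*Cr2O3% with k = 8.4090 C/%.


Offered = pelt * offer_pct / 100 = 27.3200 * 1.7030 / 100 = 0.4653 kg
Uptake = offered - residual = 0.4653 - 0.0968 = 0.3685 kg
Cr2O3% on pelt = uptake / pelt * 100 = 0.3685 / 27.3200 * 100 = 1.3487 %
Ts = 80 + k * Cr2O3% = 80 + 8.4090 * 1.3487 = 91.3411 C


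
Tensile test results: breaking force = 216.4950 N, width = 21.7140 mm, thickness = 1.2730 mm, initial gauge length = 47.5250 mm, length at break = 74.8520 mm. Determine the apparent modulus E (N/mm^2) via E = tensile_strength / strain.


TS = F / (w * t) = 216.4950 / (21.7140 * 1.2730) = 7.8321 N/mm^2
strain = (Lf - L0) / L0 = (74.8520 - 47.5250) / 47.5250 = 0.5750
E = TS / strain = 7.8321 / 0.5750 = 13.6210 N/mm^2


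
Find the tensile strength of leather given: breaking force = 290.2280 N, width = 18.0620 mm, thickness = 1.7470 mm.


Formula: TS = force / (width * thickness)
Substituting: TS = 290.2280 / (18.0620 * 1.7470)
Result: 9.1977 N/mm^2


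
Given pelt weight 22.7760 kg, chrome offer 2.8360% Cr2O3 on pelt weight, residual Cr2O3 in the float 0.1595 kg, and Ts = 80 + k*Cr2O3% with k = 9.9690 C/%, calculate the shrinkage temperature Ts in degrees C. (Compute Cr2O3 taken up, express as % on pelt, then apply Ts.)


Offered = pelt * offer_pct / 100 = 22.7760 * 2.8360 / 100 = 0.6459 kg
Uptake = offered - residual = 0.6459 - 0.1595 = 0.4864 kg
Cr2O3% on pelt = uptake / pelt * 100 = 0.4864 / 22.7760 * 100 = 2.1357 %
Ts = 80 + k * Cr2O3% = 80 + 9.9690 * 2.1357 = 101.2908 C


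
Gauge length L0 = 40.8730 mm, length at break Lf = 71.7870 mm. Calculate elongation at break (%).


Formula: Elongation = (Lf - L0) / L0 * 100
Substituting: Elongation = (71.7870 - 40.8730) / 40.8730 * 100
Result: 75.6343 %


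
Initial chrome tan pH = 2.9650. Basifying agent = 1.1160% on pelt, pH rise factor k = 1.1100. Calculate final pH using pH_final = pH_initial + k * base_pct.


Formula: pH_final = pH_initial + k * base_pct
Substituting: pH_final = 2.9650 + 1.1100 * 1.1160
Result: 4.2038


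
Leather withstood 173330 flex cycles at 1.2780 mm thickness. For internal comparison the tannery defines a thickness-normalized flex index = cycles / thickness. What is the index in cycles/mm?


Formula: Index = cycles / thickness
Substituting: Index = 173330 / 1.2780
Result: 135625.9781 cycles/mm


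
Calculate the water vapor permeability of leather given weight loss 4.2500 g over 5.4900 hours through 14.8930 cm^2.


Formula: WVP = loss / (area * time)
Substituting: WVP = 4.2500 / (14.8930 * 5.4900)
Result: 0.0519798 g/(cm^2*hr)


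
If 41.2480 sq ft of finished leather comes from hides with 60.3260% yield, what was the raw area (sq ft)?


Formula: raw = finished * 100 / yield
Substituting: raw = 41.2480 * 100 / 60.3260
Result: 68.3752 sq ft


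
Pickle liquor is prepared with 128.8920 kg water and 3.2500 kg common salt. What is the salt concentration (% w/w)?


Formula: Conc = salt / (water + salt) * 100
Substituting: Conc = 3.2500 / (128.8920 + 3.2500) * 100
Result: 2.4595 %


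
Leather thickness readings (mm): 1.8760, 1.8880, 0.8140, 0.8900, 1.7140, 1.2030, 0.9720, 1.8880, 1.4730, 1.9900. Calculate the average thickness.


Formula: Average = sum / n
Substituting: Average = 14.7080 / 10
Result: 1.4708 mm


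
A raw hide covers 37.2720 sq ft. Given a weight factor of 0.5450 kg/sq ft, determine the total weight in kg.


Formula: Weight = area * weight_per_sqft
Substituting: Weight = 37.2720 * 0.5450
Result: 20.3132 kg


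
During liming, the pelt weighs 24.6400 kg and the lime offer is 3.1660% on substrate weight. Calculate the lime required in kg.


Formula: Lime = substrate * pct / 100
Substituting: Lime = 24.6400 * 3.1660 / 100
Result: 0.7801 kg


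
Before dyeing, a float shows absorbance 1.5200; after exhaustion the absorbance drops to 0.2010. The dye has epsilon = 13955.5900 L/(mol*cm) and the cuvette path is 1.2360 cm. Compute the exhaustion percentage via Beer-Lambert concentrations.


c_initial = A_i / (epsilon * l) = 1.5200 / (13955.5900 * 1.2360) = 8.8120e-05 mol/L
c_final = A_f / (epsilon * l) = 0.2010 / (13955.5900 * 1.2360) = 1.1653e-05 mol/L
Exhaustion = (c_initial - c_final) / c_initial * 100 = (8.8120e-05 - 1.1653e-05) / 8.8120e-05 * 100 = 86.7763 %


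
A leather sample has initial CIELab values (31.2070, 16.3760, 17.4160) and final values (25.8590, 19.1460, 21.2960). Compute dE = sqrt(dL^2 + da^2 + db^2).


dL = -5.3480, da = 2.7700, db = 3.8800
dE = sqrt((-5.3480)^2 + 2.7700^2 + 3.8800^2) = 7.1644


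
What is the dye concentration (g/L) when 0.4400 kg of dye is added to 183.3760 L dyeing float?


Formula: Conc = dye_mass(kg) / volume(L) * 1000
Substituting: Conc = 0.4400 / 183.3760 * 1000
Result: 2.3994 g/L


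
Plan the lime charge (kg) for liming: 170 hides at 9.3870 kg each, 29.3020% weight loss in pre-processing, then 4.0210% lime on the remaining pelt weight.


Total_raw = N * avg_wt = 170 * 9.3870 = 1595.7900 kg
Substrate = Total_raw * (1 - loss/100) = 1595.7900 * (1 - 29.3020/100) = 1128.1916 kg
Lime = Substrate * pct / 100 = 1128.1916 * 4.0210 / 100 = 45.3646 kg


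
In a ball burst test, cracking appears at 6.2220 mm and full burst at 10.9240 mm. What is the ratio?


Formula: Ratio = crack / burst
Substituting: Ratio = 6.2220 / 10.9240
Result: 0.5696


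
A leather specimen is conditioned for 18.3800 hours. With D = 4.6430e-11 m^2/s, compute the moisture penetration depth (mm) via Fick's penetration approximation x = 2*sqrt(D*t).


t = 18.3800 hr * 3600 = 66168.0000 s
D * t = 4.6430e-11 * 66168.0000 = 3.0722e-06
x = 2 * sqrt(D*t) = 2 * sqrt(3.0722e-06) = 0.00350553 m = 3.5055 mm


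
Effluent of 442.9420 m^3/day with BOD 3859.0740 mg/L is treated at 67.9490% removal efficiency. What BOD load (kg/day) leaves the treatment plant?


Load_in = volume * conc / 1000 = 442.9420 * 3859.0740 / 1000 = 1709.3460 kg/day
Removed = Load_in * eff / 100 = 1709.3460 * 67.9490 / 100 = 1161.4835 kg/day
Load_out = Load_in - Removed = 1709.3460 - 1161.4835 = 547.8625 kg/day


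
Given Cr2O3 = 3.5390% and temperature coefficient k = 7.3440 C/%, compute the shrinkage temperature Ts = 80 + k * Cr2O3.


Formula: Ts = 80 + k * Cr2O3
Substituting: Ts = 80 + 7.3440 * 3.5390
Result: 105.9904 C


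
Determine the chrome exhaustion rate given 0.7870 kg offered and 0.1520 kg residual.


Formula: Uptake = (offered - residual) / offered * 100
Substituting: Uptake = (0.7870 - 0.1520) / 0.7870 * 100
Result: 80.6861 %


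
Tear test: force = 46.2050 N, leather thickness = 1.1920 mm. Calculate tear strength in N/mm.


Formula: Tear strength = force / thickness
Substituting: Tear strength = 46.2050 / 1.1920
Result: 38.7626 N/mm


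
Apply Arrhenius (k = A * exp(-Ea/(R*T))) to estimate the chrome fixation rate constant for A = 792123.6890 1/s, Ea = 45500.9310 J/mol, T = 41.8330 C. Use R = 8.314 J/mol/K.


T_K = T_C + 273.15 = 41.8330 + 273.15 = 314.9830 K
exponent = -Ea / (R * T_K) = -45500.9310 / (8.314 * 314.9830) = -17.3749
k = A * exp(exponent) = 792123.6890 * exp(-17.3749) = 0.0225401 1/s


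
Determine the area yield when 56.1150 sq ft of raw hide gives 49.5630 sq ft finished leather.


Formula: Yield = finished / raw * 100
Substituting: Yield = 49.5630 / 56.1150 * 100
Result: 88.3240 %


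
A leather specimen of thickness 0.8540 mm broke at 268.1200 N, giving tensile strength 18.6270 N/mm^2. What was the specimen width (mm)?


Formula: w = F / (TS * t)
Substituting: w = 268.1200 / (18.6270 * 0.8540)
Result: 16.8550 mm


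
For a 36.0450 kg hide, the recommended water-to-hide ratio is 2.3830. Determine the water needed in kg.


Formula: Water = hide_weight * ratio
Substituting: Water = 36.0450 * 2.3830
Result: 85.8952 kg


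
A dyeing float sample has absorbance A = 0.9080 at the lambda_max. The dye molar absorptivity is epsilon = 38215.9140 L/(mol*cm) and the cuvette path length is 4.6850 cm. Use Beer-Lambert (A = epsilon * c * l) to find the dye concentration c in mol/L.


Formula: c = A / (epsilon * l)
Substituting: c = 0.9080 / (38215.9140 * 4.6850)
Result: 5.0714e-06 mol/L


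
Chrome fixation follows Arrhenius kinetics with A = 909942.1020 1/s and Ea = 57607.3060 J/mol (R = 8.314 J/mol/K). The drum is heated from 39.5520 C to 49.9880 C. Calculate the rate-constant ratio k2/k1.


T1 = 39.5520 + 273.15 = 312.7020 K; T2 = 49.9880 + 273.15 = 323.1380 K
k1 = A * exp(-Ea/(R*T1)) = 909942.1020 * exp(-57607.3060/(8.314*312.7020)) = 2.1666e-04 1/s
k2 = A * exp(-Ea/(R*T2)) = 909942.1020 * exp(-57607.3060/(8.314*323.1380)) = 4.4317e-04 1/s
k2/k1 = 4.4317e-04 / 2.1666e-04 = 2.0455


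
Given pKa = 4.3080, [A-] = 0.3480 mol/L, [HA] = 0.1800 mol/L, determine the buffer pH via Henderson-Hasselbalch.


ratio = [A-] / [HA] = 0.3480 / 0.1800 = 1.9333
log10(ratio) = 0.2863
pH = pKa + log10(ratio) = 4.3080 + 0.2863 = 4.5943


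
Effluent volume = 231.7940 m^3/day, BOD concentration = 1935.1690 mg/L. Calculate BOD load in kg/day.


Formula: BOD_load = volume * conc / 1000
Substituting: BOD_load = 231.7940 * 1935.1690 / 1000
Result: 448.5606 kg/day


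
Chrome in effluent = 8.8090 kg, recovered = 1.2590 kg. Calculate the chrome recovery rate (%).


Formula: Recovery = recovered / input * 100
Substituting: Recovery = 1.2590 / 8.8090 * 100
Result: 14.2922 %


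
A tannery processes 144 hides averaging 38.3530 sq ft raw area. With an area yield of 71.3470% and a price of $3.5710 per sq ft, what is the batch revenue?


Raw_total = N * avg_area = 144 * 38.3530 = 5522.8320 sq ft
Finished = Raw_total * yield / 100 = 5522.8320 * 71.3470 / 100 = 3940.3749 sq ft
Value = Finished * price = 3940.3749 * 3.5710 = 14071.0789 $


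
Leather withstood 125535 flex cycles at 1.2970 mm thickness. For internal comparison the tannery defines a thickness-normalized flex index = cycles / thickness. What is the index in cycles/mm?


Formula: Index = cycles / thickness
Substituting: Index = 125535 / 1.2970
Result: 96788.7433 cycles/mm
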